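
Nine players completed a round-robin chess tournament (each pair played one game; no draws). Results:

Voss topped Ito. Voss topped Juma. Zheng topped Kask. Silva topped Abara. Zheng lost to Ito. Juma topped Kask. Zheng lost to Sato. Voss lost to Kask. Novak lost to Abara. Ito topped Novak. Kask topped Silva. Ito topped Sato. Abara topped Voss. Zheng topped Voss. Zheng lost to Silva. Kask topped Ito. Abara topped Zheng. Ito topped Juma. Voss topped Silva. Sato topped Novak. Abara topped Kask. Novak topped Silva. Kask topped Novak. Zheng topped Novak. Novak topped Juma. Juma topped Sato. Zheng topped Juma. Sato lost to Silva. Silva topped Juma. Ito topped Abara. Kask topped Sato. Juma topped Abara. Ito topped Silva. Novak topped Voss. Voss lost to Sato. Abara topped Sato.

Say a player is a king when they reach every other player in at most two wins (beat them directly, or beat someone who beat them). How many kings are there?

7

Ito reaches everyone (king).
Kask reaches everyone (king).
Sato cannot reach Abara in two steps.
Novak reaches everyone (king).
Juma reaches everyone (king).
Silva cannot reach Ito in two steps.
Zheng reaches everyone (king).
Voss reaches everyone (king).
Abara reaches everyone (king).
Kings: Ito, Kask, Novak, Juma, Zheng, Voss, Abara — 7.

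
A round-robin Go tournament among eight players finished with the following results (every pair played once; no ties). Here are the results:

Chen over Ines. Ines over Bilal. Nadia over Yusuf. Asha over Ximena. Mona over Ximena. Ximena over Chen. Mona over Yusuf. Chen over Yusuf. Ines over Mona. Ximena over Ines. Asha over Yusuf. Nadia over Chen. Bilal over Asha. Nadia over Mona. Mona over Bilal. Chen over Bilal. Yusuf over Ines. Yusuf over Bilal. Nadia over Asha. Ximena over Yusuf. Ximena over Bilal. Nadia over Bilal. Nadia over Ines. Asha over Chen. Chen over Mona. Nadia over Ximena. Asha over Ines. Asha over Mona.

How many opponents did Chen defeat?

4

Chen's results: beat Ines, Mona, Yusuf, Bilal; lost to Ximena, Asha, Nadia.
That is 4 wins.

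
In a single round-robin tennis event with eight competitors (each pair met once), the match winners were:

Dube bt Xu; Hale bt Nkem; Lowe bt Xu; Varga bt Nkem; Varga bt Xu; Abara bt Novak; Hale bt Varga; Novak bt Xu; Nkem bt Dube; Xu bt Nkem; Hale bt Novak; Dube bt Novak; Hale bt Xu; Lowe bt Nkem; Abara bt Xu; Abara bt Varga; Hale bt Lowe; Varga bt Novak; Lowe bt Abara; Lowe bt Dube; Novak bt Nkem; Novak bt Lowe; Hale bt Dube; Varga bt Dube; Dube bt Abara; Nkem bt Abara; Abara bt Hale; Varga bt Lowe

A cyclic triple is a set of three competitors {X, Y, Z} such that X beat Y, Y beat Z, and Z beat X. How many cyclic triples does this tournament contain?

12

Win totals: Dube 3, Varga 5, Hale 6, Xu 1, Abara 4, Lowe 4, Nkem 2, Novak 3.
A competitor with w wins dominates both others in C(w,2) triples; summing gives 3 + 10 + 15 + 0 + 6 + 6 + 1 + 3 = 44 transitive triples.
Total triples C(8,3) = 56, so cyclic triples = 56 − 44 = 12.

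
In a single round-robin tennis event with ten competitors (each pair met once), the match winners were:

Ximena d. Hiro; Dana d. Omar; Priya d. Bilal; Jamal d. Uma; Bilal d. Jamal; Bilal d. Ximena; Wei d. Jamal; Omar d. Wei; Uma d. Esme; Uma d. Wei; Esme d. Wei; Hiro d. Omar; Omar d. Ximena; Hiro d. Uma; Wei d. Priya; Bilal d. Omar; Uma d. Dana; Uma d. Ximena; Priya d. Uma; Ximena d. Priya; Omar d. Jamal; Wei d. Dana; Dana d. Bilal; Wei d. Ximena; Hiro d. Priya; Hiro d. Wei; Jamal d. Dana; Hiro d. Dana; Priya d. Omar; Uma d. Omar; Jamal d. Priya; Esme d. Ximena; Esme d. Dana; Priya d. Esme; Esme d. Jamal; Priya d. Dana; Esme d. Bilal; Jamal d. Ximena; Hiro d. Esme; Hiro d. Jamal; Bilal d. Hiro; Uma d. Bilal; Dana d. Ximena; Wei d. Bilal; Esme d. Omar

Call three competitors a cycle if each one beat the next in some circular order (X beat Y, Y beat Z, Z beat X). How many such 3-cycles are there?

Win totals: Uma 6, Esme 6, Omar 3, Priya 5, Wei 5, Dana 3, Jamal 4, Ximena 2, Bilal 4, Hiro 7.
A competitor with w wins dominates both others in C(w,2) triples; summing gives 15 + 15 + 3 + 10 + 10 + 3 + 6 + 1 + 6 + 21 = 90 transitive triples.
Total triples C(10,3) = 120, so cyclic triples = 120 − 90 = 30.

30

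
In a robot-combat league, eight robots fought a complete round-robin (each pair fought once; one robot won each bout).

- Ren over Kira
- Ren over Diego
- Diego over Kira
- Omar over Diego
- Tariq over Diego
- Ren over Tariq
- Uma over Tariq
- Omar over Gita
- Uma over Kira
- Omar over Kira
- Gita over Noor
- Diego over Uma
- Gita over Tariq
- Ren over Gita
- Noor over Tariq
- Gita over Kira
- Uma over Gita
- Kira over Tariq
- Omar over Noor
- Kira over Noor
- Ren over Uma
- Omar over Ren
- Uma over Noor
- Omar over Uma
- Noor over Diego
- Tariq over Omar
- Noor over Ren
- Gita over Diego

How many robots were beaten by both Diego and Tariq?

0

Diego beat: Uma, Kira.
Tariq beat: Diego, Omar.
No one was beaten by both.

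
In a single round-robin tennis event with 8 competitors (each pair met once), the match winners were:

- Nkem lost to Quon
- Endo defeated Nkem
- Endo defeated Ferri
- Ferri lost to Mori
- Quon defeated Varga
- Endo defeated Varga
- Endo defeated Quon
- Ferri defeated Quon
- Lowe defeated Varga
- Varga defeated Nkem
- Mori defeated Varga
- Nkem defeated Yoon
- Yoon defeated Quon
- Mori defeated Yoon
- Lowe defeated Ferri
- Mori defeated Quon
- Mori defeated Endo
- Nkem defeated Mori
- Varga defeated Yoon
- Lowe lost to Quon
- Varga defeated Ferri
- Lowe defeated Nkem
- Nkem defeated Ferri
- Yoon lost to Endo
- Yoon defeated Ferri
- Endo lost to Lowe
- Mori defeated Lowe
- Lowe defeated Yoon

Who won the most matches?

Win totals: Nkem 3, Ferri 1, Lowe 5, Varga 3, Yoon 2, Endo 5, Quon 3, Mori 6.
Mori leads with 6 wins (next highest: 5).

Mori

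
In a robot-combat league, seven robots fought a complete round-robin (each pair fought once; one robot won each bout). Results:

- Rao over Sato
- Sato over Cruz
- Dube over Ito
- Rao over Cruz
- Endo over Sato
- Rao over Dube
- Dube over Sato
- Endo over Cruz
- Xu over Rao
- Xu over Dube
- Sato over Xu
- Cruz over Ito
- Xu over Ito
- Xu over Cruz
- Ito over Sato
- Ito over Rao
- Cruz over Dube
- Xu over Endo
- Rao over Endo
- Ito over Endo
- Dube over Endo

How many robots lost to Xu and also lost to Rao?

3

Xu beat: Cruz, Dube, Rao, Ito, Endo.
Rao beat: Cruz, Dube, Sato, Endo.
Both beat: Cruz, Dube, Endo — 3.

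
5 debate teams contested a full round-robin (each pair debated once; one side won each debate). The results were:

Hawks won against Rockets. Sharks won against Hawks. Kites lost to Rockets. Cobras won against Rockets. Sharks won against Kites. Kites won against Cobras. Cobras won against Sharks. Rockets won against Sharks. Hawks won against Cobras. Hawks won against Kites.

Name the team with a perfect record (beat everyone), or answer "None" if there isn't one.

None

Highest win total is Hawks with 3 (out of 4 possible).
Hawks lost to Sharks, so no team went undefeated.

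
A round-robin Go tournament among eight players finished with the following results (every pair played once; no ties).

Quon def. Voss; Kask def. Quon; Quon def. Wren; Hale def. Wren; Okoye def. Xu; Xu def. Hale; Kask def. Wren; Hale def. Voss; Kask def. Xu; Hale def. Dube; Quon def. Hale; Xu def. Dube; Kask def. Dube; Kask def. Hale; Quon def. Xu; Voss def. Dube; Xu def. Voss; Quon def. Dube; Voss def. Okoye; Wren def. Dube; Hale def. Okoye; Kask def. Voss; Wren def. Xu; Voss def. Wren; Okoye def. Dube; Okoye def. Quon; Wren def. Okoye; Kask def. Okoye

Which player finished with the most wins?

Kask

Win totals: Dube 0, Xu 3, Okoye 3, Kask 7, Hale 4, Voss 3, Wren 3, Quon 5.
Kask leads with 7 wins (next highest: 5).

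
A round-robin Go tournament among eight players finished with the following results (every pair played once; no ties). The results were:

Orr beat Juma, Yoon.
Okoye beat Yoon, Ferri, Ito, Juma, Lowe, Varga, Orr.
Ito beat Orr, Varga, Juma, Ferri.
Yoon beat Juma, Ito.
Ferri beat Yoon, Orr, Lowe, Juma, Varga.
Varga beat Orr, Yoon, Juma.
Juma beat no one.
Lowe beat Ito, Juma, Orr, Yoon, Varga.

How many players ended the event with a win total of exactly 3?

1

Win totals: Orr 2, Varga 3, Ito 4, Lowe 5, Ferri 5, Juma 0, Yoon 2, Okoye 7.
Exactly 3: Varga — 1 player.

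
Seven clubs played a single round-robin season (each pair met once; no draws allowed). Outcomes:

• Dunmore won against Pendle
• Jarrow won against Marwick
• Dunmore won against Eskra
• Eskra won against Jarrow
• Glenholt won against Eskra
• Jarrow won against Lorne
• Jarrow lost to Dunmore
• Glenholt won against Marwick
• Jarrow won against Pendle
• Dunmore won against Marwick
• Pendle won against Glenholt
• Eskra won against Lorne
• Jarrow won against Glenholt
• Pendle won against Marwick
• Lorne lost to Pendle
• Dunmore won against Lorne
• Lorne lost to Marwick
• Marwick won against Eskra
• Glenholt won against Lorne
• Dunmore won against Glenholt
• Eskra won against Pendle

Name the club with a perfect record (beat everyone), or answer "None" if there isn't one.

Dunmore

Dunmore has 6 wins out of 6 opponents — a perfect record.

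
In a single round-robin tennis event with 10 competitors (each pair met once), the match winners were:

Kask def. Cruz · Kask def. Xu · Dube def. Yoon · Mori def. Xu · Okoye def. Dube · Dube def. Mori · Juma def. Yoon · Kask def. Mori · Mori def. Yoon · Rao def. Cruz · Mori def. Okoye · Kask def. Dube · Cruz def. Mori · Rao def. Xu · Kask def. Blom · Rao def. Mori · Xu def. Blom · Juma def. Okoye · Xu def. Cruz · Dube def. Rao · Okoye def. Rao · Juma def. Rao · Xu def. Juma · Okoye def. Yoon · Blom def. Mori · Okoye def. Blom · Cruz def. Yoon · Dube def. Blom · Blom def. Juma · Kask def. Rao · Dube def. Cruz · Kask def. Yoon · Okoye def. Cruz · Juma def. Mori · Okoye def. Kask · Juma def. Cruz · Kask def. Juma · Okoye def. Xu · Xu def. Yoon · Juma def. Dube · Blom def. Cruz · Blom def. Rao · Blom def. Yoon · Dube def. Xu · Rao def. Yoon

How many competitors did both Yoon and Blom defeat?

Yoon beat: no one.
Blom beat: Cruz, Yoon, Rao, Mori, Juma.
No one was beaten by both.

0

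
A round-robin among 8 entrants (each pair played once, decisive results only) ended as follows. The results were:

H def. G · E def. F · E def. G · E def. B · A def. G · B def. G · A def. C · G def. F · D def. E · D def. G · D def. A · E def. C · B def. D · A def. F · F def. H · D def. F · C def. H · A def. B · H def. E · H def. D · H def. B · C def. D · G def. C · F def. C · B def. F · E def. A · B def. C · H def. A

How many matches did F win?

2

F's results: beat C, H; lost to A, B, D, E, G.
That is 2 wins.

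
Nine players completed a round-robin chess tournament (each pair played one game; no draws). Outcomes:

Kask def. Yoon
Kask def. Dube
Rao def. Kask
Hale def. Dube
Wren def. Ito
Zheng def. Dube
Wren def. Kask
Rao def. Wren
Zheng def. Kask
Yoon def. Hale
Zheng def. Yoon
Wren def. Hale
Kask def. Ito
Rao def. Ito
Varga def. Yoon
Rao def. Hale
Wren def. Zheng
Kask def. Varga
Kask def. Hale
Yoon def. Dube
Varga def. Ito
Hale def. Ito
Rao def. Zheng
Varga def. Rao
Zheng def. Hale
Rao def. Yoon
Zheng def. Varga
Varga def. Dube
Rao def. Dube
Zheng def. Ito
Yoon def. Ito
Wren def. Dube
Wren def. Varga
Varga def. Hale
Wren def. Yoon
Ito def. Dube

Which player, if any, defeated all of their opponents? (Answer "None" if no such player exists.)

Highest win total is Wren with 7 (out of 8 possible).
Wren lost to Rao, so no player went undefeated.

None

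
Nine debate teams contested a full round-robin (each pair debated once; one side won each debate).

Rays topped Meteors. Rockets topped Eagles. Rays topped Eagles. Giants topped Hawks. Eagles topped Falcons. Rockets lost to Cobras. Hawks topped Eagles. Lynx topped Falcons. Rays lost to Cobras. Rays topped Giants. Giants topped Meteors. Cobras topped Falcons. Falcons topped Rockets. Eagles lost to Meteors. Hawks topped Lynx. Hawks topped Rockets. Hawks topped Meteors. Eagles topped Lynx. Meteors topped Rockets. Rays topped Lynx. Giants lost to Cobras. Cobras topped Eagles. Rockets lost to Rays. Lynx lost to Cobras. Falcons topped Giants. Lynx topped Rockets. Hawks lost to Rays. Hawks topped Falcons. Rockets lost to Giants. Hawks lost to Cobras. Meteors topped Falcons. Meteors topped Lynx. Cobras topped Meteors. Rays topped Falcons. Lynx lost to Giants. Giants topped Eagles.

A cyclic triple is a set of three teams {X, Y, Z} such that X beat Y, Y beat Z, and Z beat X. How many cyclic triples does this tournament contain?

6

Win totals: Meteors 4, Hawks 5, Eagles 2, Lynx 2, Falcons 2, Rays 7, Giants 5, Cobras 8, Rockets 1.
A team with w wins dominates both others in C(w,2) triples; summing gives 6 + 10 + 1 + 1 + 1 + 21 + 10 + 28 + 0 = 78 transitive triples.
Total triples C(9,3) = 84, so cyclic triples = 84 − 78 = 6.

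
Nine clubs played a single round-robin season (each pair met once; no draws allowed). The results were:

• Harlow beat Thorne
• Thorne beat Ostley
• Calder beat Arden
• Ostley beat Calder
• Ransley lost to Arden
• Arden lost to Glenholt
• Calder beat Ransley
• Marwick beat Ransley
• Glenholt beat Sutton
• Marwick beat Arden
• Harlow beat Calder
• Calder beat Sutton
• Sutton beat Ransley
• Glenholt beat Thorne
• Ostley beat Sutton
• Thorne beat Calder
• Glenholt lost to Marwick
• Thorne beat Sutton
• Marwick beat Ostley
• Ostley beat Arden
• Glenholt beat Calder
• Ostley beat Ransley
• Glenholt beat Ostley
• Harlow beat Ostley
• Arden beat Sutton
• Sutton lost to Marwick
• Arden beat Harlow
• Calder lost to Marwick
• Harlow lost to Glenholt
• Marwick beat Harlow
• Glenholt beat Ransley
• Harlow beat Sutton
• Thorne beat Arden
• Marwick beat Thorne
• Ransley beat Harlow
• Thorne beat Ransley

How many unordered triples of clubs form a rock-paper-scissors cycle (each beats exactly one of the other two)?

7

Win totals: Ransley 1, Sutton 1, Thorne 5, Harlow 4, Calder 3, Marwick 8, Ostley 4, Glenholt 7, Arden 3.
A club with w wins dominates both others in C(w,2) triples; summing gives 0 + 0 + 10 + 6 + 3 + 28 + 6 + 21 + 3 = 77 transitive triples.
Total triples C(9,3) = 84, so cyclic triples = 84 − 77 = 7.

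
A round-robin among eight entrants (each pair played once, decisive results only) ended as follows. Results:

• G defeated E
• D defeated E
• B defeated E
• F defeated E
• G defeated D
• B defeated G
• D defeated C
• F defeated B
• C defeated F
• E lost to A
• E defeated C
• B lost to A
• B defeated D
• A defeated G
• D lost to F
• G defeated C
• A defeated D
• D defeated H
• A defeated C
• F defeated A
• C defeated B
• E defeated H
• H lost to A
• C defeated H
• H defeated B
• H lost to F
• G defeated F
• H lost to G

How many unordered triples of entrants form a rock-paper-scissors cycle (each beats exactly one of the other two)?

11

Win totals: A 6, B 3, C 3, D 3, E 2, F 5, G 5, H 1.
An entrant with w wins dominates both others in C(w,2) triples; summing gives 15 + 3 + 3 + 3 + 1 + 10 + 10 + 0 = 45 transitive triples.
Total triples C(8,3) = 56, so cyclic triples = 56 − 45 = 11.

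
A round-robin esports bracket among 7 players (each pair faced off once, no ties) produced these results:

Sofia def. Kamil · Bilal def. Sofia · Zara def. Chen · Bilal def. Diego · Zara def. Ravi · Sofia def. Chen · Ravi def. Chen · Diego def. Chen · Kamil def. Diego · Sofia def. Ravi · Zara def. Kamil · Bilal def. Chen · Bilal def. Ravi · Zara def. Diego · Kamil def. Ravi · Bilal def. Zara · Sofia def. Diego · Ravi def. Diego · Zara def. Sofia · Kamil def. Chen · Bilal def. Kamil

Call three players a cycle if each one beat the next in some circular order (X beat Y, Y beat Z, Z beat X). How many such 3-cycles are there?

Win totals: Chen 0, Bilal 6, Ravi 2, Diego 1, Sofia 4, Zara 5, Kamil 3.
A player with w wins dominates both others in C(w,2) triples; summing gives 0 + 15 + 1 + 0 + 6 + 10 + 3 = 35 transitive triples.
Total triples C(7,3) = 35, so cyclic triples = 35 − 35 = 0.

0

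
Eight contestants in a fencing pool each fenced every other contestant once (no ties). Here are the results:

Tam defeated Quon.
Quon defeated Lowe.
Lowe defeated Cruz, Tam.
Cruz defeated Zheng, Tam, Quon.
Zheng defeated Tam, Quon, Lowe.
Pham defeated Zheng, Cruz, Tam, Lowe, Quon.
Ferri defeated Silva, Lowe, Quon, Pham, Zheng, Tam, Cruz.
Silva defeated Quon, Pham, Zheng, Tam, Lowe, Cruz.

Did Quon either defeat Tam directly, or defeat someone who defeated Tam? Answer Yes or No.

Quon did not beat Tam directly.
Quon beat Lowe. Of those, Lowe beat Tam.

Yes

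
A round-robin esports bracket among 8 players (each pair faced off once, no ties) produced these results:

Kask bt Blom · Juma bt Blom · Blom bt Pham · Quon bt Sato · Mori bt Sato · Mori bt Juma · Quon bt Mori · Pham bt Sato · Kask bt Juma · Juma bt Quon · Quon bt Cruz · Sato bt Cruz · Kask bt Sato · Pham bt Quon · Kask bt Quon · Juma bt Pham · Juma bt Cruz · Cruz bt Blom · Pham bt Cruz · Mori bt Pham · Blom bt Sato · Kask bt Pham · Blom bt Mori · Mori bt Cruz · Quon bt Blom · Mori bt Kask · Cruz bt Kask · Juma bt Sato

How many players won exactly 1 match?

1

Win totals: Sato 1, Juma 5, Kask 5, Cruz 2, Pham 3, Mori 5, Quon 4, Blom 3.
Exactly 1: Sato — 1 player.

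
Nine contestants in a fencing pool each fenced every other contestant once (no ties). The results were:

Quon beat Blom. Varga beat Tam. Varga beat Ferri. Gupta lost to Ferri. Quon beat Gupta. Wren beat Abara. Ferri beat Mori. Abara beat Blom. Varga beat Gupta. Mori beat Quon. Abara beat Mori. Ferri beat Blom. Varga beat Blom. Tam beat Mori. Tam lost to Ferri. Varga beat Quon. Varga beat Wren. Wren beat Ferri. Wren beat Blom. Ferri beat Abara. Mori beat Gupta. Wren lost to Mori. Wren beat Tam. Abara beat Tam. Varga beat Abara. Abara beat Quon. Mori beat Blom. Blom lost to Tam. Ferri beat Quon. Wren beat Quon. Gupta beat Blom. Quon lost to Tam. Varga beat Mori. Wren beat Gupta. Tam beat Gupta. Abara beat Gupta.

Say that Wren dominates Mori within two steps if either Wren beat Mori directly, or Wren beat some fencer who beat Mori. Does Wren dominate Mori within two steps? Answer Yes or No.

Yes

Wren did not beat Mori directly.
Wren beat Abara, Quon, Blom, Gupta, Tam, Ferri. Of those, Abara beat Mori.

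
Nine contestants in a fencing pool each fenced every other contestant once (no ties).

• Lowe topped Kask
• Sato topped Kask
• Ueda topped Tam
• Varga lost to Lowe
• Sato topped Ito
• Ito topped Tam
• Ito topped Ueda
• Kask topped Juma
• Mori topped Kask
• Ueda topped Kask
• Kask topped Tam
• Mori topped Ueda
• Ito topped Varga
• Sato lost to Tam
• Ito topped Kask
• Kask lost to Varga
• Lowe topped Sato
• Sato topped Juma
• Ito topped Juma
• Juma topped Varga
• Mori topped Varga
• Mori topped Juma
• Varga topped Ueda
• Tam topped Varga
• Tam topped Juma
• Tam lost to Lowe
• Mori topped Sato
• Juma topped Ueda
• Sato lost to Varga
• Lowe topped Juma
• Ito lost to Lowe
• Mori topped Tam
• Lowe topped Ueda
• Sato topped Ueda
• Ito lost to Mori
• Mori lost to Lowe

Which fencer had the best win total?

Win totals: Ueda 2, Juma 2, Sato 4, Kask 2, Mori 7, Lowe 8, Tam 3, Ito 5, Varga 3.
Lowe leads with 8 wins (next highest: 7).

Lowe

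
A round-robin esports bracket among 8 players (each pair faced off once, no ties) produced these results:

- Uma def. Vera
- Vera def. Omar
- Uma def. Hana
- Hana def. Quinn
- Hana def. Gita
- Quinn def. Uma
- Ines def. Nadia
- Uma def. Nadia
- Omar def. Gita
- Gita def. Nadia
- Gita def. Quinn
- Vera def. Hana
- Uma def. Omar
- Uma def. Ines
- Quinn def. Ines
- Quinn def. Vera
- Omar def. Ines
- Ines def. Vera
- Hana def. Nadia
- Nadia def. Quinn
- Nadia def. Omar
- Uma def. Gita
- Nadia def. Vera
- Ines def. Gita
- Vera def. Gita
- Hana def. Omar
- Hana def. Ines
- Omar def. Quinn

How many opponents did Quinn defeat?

Quinn's results: beat Vera, Ines, Uma; lost to Omar, Hana, Gita, Nadia.
That is 3 wins.

3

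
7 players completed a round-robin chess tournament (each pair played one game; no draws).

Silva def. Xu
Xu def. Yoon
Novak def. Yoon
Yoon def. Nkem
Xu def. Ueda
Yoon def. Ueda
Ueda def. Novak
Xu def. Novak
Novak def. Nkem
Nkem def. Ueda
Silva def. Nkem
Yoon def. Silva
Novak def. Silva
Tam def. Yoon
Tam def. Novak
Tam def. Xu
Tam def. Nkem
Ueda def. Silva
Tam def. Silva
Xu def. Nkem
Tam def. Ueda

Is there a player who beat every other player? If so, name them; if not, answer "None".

Tam has 6 wins out of 6 opponents — a perfect record.

Tam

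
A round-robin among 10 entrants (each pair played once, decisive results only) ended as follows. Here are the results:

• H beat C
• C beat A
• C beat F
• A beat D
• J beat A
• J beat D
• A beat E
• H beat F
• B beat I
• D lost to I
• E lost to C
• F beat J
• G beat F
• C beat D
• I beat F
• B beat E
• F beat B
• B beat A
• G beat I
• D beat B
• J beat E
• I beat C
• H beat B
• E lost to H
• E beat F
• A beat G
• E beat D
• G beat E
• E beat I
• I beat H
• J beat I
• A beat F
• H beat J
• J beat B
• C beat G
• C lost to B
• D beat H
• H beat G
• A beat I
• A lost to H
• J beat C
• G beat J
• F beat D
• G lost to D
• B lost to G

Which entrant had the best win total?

H

Win totals: A 5, B 4, C 5, D 3, E 3, F 3, G 5, H 7, I 4, J 6.
H leads with 7 wins (next highest: 6).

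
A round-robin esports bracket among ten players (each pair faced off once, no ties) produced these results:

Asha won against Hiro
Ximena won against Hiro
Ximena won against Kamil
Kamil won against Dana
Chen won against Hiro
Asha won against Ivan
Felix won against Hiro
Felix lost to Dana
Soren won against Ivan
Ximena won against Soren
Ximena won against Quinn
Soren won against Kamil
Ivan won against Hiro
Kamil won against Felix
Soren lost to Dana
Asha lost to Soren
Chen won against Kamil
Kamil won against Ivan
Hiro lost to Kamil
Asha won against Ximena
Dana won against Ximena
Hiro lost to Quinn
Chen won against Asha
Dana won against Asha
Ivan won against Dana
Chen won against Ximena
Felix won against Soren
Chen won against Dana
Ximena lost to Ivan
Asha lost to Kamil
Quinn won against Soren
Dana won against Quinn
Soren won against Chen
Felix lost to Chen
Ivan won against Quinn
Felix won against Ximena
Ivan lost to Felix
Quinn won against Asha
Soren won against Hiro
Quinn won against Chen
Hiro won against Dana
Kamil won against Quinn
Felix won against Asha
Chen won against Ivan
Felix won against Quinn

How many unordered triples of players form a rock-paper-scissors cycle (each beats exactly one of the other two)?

28

Win totals: Ivan 4, Soren 5, Asha 3, Kamil 6, Quinn 4, Ximena 4, Felix 6, Dana 5, Chen 7, Hiro 1.
A player with w wins dominates both others in C(w,2) triples; summing gives 6 + 10 + 3 + 15 + 6 + 6 + 15 + 10 + 21 + 0 = 92 transitive triples.
Total triples C(10,3) = 120, so cyclic triples = 120 − 92 = 28.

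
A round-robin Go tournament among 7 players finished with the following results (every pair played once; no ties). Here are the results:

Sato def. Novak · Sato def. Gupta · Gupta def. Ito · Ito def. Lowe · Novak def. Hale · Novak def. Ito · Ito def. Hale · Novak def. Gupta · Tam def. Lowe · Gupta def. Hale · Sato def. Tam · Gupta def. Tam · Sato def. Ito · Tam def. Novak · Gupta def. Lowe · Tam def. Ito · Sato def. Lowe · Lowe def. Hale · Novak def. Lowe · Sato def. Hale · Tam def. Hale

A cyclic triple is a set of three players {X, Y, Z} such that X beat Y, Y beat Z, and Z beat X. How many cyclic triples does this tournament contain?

1

Win totals: Novak 4, Lowe 1, Ito 2, Sato 6, Tam 4, Gupta 4, Hale 0.
A player with w wins dominates both others in C(w,2) triples; summing gives 6 + 0 + 1 + 15 + 6 + 6 + 0 = 34 transitive triples.
Total triples C(7,3) = 35, so cyclic triples = 35 − 34 = 1.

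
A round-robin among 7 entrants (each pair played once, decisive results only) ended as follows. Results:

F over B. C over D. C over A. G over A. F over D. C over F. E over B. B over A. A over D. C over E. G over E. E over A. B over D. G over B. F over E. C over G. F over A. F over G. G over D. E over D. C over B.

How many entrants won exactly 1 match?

Win totals: A 1, B 2, C 6, D 0, E 3, F 5, G 4.
Exactly 1: A — 1 entrant.

1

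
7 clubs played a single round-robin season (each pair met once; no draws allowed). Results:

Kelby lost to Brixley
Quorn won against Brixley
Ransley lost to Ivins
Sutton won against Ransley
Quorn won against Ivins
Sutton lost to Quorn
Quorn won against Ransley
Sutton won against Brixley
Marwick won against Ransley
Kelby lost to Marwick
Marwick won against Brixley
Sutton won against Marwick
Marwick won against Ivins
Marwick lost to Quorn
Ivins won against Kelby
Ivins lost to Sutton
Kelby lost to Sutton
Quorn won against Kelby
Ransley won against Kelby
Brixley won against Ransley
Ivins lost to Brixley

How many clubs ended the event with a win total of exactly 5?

1

Win totals: Sutton 5, Kelby 0, Quorn 6, Ransley 1, Marwick 4, Brixley 3, Ivins 2.
Exactly 5: Sutton — 1 club.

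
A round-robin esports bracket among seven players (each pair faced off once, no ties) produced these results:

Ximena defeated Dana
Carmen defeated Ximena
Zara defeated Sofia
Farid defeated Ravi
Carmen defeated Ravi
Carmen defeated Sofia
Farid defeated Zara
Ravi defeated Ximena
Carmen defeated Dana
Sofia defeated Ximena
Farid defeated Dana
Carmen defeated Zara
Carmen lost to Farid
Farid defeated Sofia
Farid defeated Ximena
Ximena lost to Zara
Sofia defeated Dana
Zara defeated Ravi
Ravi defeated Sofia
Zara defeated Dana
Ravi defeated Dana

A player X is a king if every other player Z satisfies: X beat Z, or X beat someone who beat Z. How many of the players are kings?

Dana cannot reach Carmen, Ximena, Sofia, Farid, Zara, Ravi in two steps.
Carmen cannot reach Farid in two steps.
Ximena cannot reach Carmen, Sofia, Farid, Zara, Ravi in two steps.
Sofia cannot reach Carmen, Farid, Zara, Ravi in two steps.
Farid reaches everyone (king).
Zara cannot reach Carmen, Farid in two steps.
Ravi cannot reach Carmen, Farid, Zara in two steps.
Kings: Farid — 1.

1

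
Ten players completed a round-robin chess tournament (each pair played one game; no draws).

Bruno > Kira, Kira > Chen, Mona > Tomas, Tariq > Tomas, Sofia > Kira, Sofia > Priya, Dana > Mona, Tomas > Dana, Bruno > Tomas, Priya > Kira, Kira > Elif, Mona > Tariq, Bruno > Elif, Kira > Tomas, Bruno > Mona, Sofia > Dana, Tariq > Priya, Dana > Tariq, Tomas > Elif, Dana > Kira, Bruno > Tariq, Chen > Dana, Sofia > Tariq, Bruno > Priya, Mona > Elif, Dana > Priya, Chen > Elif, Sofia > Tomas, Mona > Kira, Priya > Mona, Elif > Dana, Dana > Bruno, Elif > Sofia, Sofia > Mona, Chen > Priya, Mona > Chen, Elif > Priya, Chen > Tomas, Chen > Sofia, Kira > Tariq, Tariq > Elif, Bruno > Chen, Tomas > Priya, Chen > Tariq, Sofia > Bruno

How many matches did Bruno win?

7

Bruno's results: beat Mona, Chen, Tomas, Elif, Priya, Kira, Tariq; lost to Sofia, Dana.
That is 7 wins.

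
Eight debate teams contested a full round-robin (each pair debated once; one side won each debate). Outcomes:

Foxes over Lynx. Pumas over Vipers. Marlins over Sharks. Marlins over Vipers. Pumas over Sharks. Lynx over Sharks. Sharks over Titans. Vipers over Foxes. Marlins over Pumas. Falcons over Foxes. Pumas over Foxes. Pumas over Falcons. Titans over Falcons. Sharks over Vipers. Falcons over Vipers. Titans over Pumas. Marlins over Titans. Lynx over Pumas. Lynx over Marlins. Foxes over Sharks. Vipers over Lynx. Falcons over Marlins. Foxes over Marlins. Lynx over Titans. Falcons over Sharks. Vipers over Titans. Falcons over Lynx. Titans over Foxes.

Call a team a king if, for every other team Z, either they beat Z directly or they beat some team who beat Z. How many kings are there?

6

Foxes cannot reach Falcons in two steps.
Marlins reaches everyone (king).
Lynx reaches everyone (king).
Vipers reaches everyone (king).
Sharks cannot reach Marlins in two steps.
Falcons reaches everyone (king).
Titans reaches everyone (king).
Pumas reaches everyone (king).
Kings: Marlins, Lynx, Vipers, Falcons, Titans, Pumas — 6.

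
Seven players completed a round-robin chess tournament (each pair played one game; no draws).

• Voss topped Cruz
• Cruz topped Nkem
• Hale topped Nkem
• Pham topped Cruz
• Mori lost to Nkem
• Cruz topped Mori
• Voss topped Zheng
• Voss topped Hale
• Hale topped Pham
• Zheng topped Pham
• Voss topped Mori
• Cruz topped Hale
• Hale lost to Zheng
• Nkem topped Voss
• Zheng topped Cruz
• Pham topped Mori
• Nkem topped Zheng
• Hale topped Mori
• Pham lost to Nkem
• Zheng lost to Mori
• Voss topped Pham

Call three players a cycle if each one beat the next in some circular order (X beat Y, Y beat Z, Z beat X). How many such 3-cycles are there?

9

Win totals: Pham 2, Voss 5, Hale 3, Mori 1, Nkem 4, Cruz 3, Zheng 3.
A player with w wins dominates both others in C(w,2) triples; summing gives 1 + 10 + 3 + 0 + 6 + 3 + 3 = 26 transitive triples.
Total triples C(7,3) = 35, so cyclic triples = 35 − 26 = 9.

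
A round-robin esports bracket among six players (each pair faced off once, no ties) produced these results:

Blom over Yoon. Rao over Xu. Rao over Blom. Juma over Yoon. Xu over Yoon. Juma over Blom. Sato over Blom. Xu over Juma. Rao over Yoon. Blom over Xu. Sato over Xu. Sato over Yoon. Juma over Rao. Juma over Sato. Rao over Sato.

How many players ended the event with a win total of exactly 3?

1

Win totals: Yoon 0, Juma 4, Xu 2, Blom 2, Rao 4, Sato 3.
Exactly 3: Sato — 1 player.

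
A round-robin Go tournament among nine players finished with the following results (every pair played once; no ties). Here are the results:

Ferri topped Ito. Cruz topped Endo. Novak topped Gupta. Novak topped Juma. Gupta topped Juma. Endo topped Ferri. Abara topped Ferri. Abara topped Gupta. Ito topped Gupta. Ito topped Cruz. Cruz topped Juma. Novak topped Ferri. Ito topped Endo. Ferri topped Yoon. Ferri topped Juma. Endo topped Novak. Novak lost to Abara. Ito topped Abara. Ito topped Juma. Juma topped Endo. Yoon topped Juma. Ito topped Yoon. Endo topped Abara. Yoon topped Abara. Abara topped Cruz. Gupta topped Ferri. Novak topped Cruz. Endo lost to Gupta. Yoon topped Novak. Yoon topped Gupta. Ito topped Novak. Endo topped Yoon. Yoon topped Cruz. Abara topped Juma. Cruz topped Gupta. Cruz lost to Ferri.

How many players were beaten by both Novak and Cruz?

Novak beat: Gupta, Juma, Ferri, Cruz.
Cruz beat: Endo, Gupta, Juma.
Both beat: Gupta, Juma — 2.

2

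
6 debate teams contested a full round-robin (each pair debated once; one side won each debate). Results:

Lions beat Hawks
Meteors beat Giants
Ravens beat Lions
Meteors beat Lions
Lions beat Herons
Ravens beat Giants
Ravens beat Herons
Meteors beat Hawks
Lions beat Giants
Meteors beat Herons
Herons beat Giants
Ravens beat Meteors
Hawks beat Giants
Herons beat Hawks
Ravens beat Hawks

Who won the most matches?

Win totals: Herons 2, Lions 3, Ravens 5, Hawks 1, Giants 0, Meteors 4.
Ravens leads with 5 wins (next highest: 4).

Ravens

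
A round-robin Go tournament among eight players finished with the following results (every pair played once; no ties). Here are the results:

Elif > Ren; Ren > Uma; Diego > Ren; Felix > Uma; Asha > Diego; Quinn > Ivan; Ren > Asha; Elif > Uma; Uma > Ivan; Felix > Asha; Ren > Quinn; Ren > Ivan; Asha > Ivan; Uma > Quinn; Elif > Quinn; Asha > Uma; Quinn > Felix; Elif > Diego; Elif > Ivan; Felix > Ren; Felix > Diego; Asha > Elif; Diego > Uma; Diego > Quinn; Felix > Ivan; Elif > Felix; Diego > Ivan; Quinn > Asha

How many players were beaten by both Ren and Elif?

3

Ren beat: Uma, Asha, Ivan, Quinn.
Elif beat: Ren, Uma, Felix, Ivan, Quinn, Diego.
Both beat: Uma, Ivan, Quinn — 3.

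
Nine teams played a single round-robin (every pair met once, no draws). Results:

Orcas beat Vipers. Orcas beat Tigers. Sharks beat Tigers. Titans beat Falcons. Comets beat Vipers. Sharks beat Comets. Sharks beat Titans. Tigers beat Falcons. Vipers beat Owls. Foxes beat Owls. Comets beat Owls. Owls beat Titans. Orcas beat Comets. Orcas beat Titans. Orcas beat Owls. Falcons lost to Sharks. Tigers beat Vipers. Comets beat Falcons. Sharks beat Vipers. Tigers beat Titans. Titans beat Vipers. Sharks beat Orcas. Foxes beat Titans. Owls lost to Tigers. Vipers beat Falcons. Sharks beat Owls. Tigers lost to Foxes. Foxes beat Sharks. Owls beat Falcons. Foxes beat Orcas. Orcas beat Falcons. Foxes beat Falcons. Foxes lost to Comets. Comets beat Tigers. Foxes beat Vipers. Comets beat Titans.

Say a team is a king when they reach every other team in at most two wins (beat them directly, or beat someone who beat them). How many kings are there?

Orcas cannot reach Sharks in two steps.
Foxes reaches everyone (king).
Titans cannot reach Orcas, Foxes, Tigers, Comets, Sharks in two steps.
Tigers cannot reach Orcas, Foxes, Comets, Sharks in two steps.
Falcons cannot reach Orcas, Foxes, Titans, Tigers, Vipers, Owls, Comets, Sharks in two steps.
Vipers cannot reach Orcas, Foxes, Tigers, Comets, Sharks in two steps.
Owls cannot reach Orcas, Foxes, Tigers, Comets, Sharks in two steps.
Comets reaches everyone (king).
Sharks reaches everyone (king).
Kings: Foxes, Comets, Sharks — 3.

3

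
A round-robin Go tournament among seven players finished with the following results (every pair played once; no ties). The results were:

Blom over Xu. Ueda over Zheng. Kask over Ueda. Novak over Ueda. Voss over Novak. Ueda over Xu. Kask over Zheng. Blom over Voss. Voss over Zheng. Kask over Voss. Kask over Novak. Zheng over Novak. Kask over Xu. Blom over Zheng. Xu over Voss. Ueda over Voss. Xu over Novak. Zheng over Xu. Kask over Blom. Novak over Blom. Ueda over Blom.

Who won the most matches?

Win totals: Ueda 4, Xu 2, Novak 2, Blom 3, Voss 2, Zheng 2, Kask 6.
Kask leads with 6 wins (next highest: 4).

Kask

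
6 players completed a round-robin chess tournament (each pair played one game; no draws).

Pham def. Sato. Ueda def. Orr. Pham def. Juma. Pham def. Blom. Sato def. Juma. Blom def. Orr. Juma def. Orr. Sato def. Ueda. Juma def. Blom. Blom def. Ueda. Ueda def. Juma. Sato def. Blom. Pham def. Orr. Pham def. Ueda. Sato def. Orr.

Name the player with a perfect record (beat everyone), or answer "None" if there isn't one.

Pham has 5 wins out of 5 opponents — a perfect record.

Pham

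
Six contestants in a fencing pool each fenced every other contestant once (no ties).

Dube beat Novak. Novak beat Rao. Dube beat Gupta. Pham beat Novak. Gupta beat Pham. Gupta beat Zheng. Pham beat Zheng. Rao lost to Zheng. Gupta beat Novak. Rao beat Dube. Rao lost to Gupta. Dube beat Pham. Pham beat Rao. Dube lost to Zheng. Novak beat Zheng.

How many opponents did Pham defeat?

3

Pham's results: beat Rao, Novak, Zheng; lost to Gupta, Dube.
That is 3 wins.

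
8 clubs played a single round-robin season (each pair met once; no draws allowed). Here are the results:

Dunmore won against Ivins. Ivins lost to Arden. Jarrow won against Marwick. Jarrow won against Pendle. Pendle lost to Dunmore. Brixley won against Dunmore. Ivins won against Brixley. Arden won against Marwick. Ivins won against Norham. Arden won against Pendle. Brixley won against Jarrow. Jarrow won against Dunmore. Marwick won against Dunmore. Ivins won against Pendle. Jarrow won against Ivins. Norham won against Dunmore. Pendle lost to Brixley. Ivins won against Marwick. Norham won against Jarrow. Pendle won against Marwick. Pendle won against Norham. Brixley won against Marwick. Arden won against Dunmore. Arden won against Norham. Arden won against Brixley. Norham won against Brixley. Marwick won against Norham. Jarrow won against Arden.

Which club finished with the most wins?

Win totals: Marwick 2, Pendle 2, Jarrow 5, Dunmore 2, Ivins 4, Brixley 4, Norham 3, Arden 6.
Arden leads with 6 wins (next highest: 5).

Arden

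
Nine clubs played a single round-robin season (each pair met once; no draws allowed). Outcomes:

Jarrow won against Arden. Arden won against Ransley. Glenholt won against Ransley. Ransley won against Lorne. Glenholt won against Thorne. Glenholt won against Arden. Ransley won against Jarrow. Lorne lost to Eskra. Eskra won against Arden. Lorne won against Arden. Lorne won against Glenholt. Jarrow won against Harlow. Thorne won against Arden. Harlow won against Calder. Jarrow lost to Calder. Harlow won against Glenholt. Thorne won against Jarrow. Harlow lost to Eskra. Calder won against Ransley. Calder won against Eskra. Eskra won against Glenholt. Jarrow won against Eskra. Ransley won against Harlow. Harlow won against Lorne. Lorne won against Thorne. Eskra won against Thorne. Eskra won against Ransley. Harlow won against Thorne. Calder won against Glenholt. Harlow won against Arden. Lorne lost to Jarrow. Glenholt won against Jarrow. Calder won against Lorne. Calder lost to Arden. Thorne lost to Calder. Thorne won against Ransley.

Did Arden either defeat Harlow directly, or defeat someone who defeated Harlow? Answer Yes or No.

Yes

Arden did not beat Harlow directly.
Arden beat Ransley, Calder. Of those, Ransley beat Harlow.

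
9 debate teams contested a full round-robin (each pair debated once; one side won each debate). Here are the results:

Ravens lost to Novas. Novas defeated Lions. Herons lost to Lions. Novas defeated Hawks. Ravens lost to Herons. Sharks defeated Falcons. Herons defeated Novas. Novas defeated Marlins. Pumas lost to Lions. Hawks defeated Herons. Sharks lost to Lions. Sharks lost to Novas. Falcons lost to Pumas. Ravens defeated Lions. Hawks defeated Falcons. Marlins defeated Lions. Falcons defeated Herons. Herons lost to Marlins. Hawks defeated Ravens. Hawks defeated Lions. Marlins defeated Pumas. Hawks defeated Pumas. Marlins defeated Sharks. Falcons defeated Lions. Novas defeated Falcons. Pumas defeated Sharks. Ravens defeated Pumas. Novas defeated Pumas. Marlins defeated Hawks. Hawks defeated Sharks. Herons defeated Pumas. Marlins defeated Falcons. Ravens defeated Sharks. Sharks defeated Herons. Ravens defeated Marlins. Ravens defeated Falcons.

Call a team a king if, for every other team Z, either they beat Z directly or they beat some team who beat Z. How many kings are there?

Marlins reaches everyone (king).
Novas reaches everyone (king).
Sharks cannot reach Marlins, Hawks in two steps.
Herons reaches everyone (king).
Lions cannot reach Marlins, Hawks in two steps.
Ravens cannot reach Novas in two steps.
Falcons cannot reach Marlins, Hawks in two steps.
Pumas cannot reach Marlins, Novas, Ravens, Hawks in two steps.
Hawks reaches everyone (king).
Kings: Marlins, Novas, Herons, Hawks — 4.

4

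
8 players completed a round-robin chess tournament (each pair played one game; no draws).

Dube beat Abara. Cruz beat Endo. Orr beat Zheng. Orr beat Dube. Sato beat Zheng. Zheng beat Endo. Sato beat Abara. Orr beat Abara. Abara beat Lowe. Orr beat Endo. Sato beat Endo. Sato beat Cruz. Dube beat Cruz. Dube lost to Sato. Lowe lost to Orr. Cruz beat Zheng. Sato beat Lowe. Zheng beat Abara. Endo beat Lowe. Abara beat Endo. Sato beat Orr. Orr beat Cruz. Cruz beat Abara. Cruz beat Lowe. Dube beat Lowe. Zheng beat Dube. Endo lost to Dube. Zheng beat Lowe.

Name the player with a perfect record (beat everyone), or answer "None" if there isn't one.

Sato has 7 wins out of 7 opponents — a perfect record.

Sato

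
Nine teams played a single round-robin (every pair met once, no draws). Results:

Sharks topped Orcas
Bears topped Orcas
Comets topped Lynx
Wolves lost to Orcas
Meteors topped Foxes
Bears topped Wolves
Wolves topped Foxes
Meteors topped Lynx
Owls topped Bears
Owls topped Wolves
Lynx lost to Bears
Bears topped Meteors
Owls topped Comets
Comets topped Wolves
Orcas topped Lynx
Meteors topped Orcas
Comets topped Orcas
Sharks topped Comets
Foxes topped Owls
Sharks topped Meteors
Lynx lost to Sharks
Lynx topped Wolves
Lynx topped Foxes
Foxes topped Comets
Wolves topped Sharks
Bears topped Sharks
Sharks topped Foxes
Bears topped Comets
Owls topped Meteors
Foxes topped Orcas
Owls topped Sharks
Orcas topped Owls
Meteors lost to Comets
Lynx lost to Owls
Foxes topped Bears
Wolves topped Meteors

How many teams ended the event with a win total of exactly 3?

Win totals: Wolves 3, Sharks 5, Lynx 2, Orcas 3, Meteors 3, Owls 6, Bears 6, Comets 4, Foxes 4.
Exactly 3: Wolves, Orcas, Meteors — 3 teams.

3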